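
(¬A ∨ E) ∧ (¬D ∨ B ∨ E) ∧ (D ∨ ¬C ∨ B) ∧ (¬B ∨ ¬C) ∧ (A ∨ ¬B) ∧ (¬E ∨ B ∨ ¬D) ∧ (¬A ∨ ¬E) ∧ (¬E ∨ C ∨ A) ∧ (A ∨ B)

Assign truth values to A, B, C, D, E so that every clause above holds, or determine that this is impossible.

Case A = False:
(¬B) alone gives B = False.
But (B) is also a unit clause — contradiction.
Undo A and try A = True.
(E) alone gives E = True.
But (¬E) is also a unit clause — contradiction.
Both values of A lead to a conflict.

UNSATISFIABLE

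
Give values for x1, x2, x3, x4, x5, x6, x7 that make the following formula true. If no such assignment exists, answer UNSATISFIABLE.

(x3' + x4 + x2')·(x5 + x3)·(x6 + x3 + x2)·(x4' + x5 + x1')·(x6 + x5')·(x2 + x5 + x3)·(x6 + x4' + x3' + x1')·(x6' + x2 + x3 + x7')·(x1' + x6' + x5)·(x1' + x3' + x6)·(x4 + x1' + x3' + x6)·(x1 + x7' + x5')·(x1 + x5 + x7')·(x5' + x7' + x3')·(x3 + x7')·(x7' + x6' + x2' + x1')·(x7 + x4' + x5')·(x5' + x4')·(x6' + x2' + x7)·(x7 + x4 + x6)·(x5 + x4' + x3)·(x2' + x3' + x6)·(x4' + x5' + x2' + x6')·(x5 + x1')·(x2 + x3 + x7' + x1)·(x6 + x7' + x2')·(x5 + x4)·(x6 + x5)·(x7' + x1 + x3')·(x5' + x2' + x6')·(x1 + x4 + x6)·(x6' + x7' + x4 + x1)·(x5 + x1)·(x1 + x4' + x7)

x1 ↦ 0,  x2 ↦ 0,  x3 ↦ 0,  x4 ↦ 0,  x5 ↦ 1,  x6 ↦ 1,  x7 ↦ 0

Case x5 = 1:
The clause (x6) is unit, so x6 = 1.
The clause (x4') is unit, so x4 = 0.
The clause (x2') is unit, so x2 = 0.
Case x3 = 0:
The clause (x7') is unit, so x7 = 0.
All clauses hold; x1 can take either value.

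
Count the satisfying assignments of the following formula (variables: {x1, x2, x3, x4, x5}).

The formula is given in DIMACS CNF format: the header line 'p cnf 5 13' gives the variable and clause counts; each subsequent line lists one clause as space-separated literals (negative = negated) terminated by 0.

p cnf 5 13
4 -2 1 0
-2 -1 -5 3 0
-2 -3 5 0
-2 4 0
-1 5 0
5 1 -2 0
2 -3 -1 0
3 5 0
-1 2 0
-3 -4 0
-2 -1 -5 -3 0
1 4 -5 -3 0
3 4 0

There are 2^5 = 32 truth assignments over (x1, x2, x3, x4, x5).
Split on x5. With x5 = True, the clauses containing x5 are satisfied and ¬x5 drops from the rest; 2 of the 2^4 = 16 assignments to the other variables satisfy what remains.
With x5 = False, by the same count on the reduced clause set, 1 assignment works.
(One model: x1=F, x2=F, x3=F, x4=T, x5=T.)
Total: 2 + 1 = 3.

3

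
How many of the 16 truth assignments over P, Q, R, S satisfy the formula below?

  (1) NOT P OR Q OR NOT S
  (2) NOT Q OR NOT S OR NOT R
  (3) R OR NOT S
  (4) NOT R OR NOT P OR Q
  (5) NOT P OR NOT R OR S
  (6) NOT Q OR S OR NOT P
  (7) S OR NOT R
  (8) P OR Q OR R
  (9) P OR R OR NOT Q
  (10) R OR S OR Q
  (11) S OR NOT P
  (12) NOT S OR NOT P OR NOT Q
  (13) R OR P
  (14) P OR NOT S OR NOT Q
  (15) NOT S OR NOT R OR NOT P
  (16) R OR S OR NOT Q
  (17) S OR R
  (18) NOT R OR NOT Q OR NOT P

There are 2^4 = 16 truth assignments over (P, Q, R, S).
Split on P. With P = true, the clauses containing P are satisfied and NOT P drops from the rest; 0 of the 2^3 = 8 assignments to the other variables satisfy what remains.
With P = false, by the same count on the reduced clause set, 1 assignment works.
(One model: P=F, Q=F, R=T, S=T.)
Total: 0 + 1 = 1.

1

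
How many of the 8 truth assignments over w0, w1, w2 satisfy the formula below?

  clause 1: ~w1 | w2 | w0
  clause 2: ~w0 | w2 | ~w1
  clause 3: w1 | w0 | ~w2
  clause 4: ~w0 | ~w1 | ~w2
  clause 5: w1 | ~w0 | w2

3

There are 2^3 = 8 truth assignments over (w0, w1, w2).
Check each against the 5 clauses (columns in the order w0, w1, w2):
  F F F  ✓ satisfies all
  F F T  ✗ fails (w1 | w0 | ~w2)
  F T F  ✗ fails (~w1 | w2 | w0)
  F T T  ✓ satisfies all
  T F F  ✗ fails (w1 | ~w0 | w2)
  T F T  ✓ satisfies all
  T T F  ✗ fails (~w0 | w2 | ~w1)
  T T T  ✗ fails (~w0 | ~w1 | ~w2)
3 of the 8 rows are models.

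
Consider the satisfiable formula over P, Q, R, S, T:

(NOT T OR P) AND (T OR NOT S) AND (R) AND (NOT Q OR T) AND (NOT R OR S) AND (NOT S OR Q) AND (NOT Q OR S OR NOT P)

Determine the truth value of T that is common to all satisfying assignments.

True

Suppose T = false.
The clause (NOT S) is unit, so S = false.
The clause (R) is unit, so R = true.
But (NOT R) is also a unit clause — contradiction.
So every satisfying assignment has T = True.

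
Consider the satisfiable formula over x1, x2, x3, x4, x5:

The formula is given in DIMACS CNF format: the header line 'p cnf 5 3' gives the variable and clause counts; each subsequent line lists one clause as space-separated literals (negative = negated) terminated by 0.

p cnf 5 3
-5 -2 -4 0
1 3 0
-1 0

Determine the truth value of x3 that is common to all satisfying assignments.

Suppose x3 = False.
Unit clause (x1) forces x1 = True.
But (¬x1) is also a unit clause — contradiction.
So every satisfying assignment has x3 = True.

True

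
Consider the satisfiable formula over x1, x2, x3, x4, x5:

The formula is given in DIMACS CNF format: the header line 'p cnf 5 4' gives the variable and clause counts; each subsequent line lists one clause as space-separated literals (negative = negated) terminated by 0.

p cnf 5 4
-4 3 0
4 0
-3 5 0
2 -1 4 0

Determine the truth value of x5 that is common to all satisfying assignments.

True

Suppose x5 = False.
Unit clause (x4) forces x4 = True.
Unit clause (x3) forces x3 = True.
That conflicts with the unit clause (¬x3).
So every satisfying assignment has x5 = True.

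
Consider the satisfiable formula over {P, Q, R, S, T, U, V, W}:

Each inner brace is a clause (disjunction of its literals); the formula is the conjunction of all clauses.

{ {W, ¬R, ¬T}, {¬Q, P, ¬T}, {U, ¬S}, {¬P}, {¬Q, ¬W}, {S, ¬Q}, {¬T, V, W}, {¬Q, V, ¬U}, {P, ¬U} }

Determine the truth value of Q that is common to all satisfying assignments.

Suppose Q = True.
The clause (¬P) is unit, so P = False.
The clause (¬T) is unit, so T = False.
The clause (¬W) is unit, so W = False.
The clause (S) is unit, so S = True.
The clause (U) is unit, so U = True.
But (¬U) is also a unit clause — contradiction.
So every satisfying assignment has Q = False.

False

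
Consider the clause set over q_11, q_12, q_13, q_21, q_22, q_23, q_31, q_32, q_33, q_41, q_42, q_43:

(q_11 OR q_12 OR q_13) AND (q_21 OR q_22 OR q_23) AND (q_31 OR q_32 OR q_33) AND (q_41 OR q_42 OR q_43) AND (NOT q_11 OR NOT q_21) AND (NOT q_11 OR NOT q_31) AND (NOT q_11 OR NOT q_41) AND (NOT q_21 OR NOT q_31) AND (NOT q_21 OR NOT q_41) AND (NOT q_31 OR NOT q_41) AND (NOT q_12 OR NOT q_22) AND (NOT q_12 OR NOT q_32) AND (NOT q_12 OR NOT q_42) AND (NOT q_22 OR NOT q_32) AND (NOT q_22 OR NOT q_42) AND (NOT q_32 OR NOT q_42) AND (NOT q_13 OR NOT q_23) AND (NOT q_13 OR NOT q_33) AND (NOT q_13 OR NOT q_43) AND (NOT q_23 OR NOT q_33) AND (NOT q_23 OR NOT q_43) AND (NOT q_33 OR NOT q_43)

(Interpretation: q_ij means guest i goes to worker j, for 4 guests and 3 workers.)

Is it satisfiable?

No

Suppose q_11 = false.
Suppose q_12 = true.
Unit clause (NOT q_22) forces q_22 = false.
Unit clause (NOT q_32) forces q_32 = false.
Unit clause (NOT q_42) forces q_42 = false.
Suppose q_21 = true.
Unit clause (NOT q_31) forces q_31 = false.
Unit clause (q_33) forces q_33 = true.
Unit clause (NOT q_41) forces q_41 = false.
Unit clause (q_43) forces q_43 = true.
That conflicts with the unit clause (NOT q_43).
So q_21 must be the other value — set q_21 = false.
Unit clause (q_23) forces q_23 = true.
Unit clause (NOT q_13) forces q_13 = false.
Unit clause (NOT q_33) forces q_33 = false.
Unit clause (q_31) forces q_31 = true.
Unit clause (NOT q_41) forces q_41 = false.
Unit clause (q_43) forces q_43 = true.
That conflicts with the unit clause (NOT q_43).
Neither q_21 = true nor q_21 = false works.
So q_12 must be the other value — set q_12 = false.
Unit clause (q_13) forces q_13 = true.
Unit clause (NOT q_23) forces q_23 = false.
Unit clause (NOT q_33) forces q_33 = false.
Unit clause (NOT q_43) forces q_43 = false.
Suppose q_21 = true.
Unit clause (NOT q_31) forces q_31 = false.
Unit clause (q_32) forces q_32 = true.
Unit clause (NOT q_41) forces q_41 = false.
Unit clause (q_42) forces q_42 = true.
That conflicts with the unit clause (NOT q_42).
So q_21 must be the other value — set q_21 = false.
Unit clause (q_22) forces q_22 = true.
Unit clause (NOT q_32) forces q_32 = false.
Unit clause (q_31) forces q_31 = true.
Unit clause (NOT q_41) forces q_41 = false.
Unit clause (q_42) forces q_42 = true.
That conflicts with the unit clause (NOT q_42).
Neither q_21 = true nor q_21 = false works.
Neither q_12 = true nor q_12 = false works.
So q_11 must be the other value — set q_11 = true.
Unit clause (NOT q_21) forces q_21 = false.
Unit clause (NOT q_31) forces q_31 = false.
Unit clause (NOT q_41) forces q_41 = false.
Suppose q_22 = true.
Unit clause (NOT q_12) forces q_12 = false.
Unit clause (NOT q_32) forces q_32 = false.
Unit clause (q_33) forces q_33 = true.
Unit clause (NOT q_42) forces q_42 = false.
Unit clause (q_43) forces q_43 = true.
That conflicts with the unit clause (NOT q_43).
So q_22 must be the other value — set q_22 = false.
Unit clause (q_23) forces q_23 = true.
Unit clause (NOT q_13) forces q_13 = false.
Unit clause (NOT q_33) forces q_33 = false.
Unit clause (q_32) forces q_32 = true.
Unit clause (NOT q_12) forces q_12 = false.
Unit clause (NOT q_42) forces q_42 = false.
Unit clause (q_43) forces q_43 = true.
That conflicts with the unit clause (NOT q_43).
Neither q_22 = true nor q_22 = false works.
Neither q_11 = true nor q_11 = false works.
No assignment satisfies every clause.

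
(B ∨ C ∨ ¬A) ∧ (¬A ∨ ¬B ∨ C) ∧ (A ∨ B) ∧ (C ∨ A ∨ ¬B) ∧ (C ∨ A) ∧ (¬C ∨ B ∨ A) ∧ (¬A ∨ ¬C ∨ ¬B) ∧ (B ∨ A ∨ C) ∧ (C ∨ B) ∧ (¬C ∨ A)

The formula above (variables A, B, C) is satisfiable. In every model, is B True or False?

Suppose B = True.
Suppose A = False.
Unit clause (C) forces C = True.
That conflicts with the unit clause (¬C).
Backtrack on A: now try A = True.
Unit clause (C) forces C = True.
That conflicts with the unit clause (¬C).
Both values of A lead to a conflict.
So every satisfying assignment has B = False.

False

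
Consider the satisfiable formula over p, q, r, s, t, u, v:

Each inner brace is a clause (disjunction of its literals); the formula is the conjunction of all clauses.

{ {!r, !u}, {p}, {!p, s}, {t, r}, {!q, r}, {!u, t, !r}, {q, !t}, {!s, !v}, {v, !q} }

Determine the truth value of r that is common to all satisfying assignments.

Suppose r = false.
From the singleton clause (p), p = true.
From the singleton clause (s), s = true.
From the singleton clause (t), t = true.
From the singleton clause (!q), q = false.
That conflicts with the unit clause (q).
So every satisfying assignment has r = True.

True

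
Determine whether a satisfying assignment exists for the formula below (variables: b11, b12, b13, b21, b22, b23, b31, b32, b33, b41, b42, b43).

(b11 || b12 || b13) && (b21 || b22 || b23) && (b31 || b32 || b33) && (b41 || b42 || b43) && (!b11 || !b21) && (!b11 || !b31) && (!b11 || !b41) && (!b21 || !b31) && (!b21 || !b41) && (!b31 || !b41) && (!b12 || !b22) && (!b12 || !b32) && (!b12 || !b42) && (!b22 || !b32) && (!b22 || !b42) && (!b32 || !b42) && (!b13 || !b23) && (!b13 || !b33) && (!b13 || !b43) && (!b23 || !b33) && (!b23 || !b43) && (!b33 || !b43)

Unsatisfiable

Suppose b11 = false.
Suppose b12 = true.
From the singleton clause (!b22), b22 = false.
From the singleton clause (!b32), b32 = false.
From the singleton clause (!b42), b42 = false.
Suppose b21 = true.
From the singleton clause (!b31), b31 = false.
From the singleton clause (b33), b33 = true.
From the singleton clause (!b41), b41 = false.
From the singleton clause (b43), b43 = true.
That conflicts with the unit clause (!b43).
Undo b21 and try b21 = false.
From the singleton clause (b23), b23 = true.
From the singleton clause (!b13), b13 = false.
From the singleton clause (!b33), b33 = false.
From the singleton clause (b31), b31 = true.
From the singleton clause (!b41), b41 = false.
From the singleton clause (b43), b43 = true.
That conflicts with the unit clause (!b43).
Neither b21 = true nor b21 = false works.
Undo b12 and try b12 = false.
From the singleton clause (b13), b13 = true.
From the singleton clause (!b23), b23 = false.
From the singleton clause (!b33), b33 = false.
From the singleton clause (!b43), b43 = false.
Suppose b21 = true.
From the singleton clause (!b31), b31 = false.
From the singleton clause (b32), b32 = true.
From the singleton clause (!b41), b41 = false.
From the singleton clause (b42), b42 = true.
That conflicts with the unit clause (!b42).
Undo b21 and try b21 = false.
From the singleton clause (b22), b22 = true.
From the singleton clause (!b32), b32 = false.
From the singleton clause (b31), b31 = true.
From the singleton clause (!b41), b41 = false.
From the singleton clause (b42), b42 = true.
That conflicts with the unit clause (!b42).
Neither b21 = true nor b21 = false works.
Neither b12 = true nor b12 = false works.
Undo b11 and try b11 = true.
From the singleton clause (!b21), b21 = false.
From the singleton clause (!b31), b31 = false.
From the singleton clause (!b41), b41 = false.
Suppose b22 = true.
From the singleton clause (!b12), b12 = false.
From the singleton clause (!b32), b32 = false.
From the singleton clause (b33), b33 = true.
From the singleton clause (!b42), b42 = false.
From the singleton clause (b43), b43 = true.
That conflicts with the unit clause (!b43).
Undo b22 and try b22 = false.
From the singleton clause (b23), b23 = true.
From the singleton clause (!b13), b13 = false.
From the singleton clause (!b33), b33 = false.
From the singleton clause (b32), b32 = true.
From the singleton clause (!b12), b12 = false.
From the singleton clause (!b42), b42 = false.
From the singleton clause (b43), b43 = true.
That conflicts with the unit clause (!b43).
Neither b22 = true nor b22 = false works.
Neither b11 = true nor b11 = false works.
No assignment satisfies every clause.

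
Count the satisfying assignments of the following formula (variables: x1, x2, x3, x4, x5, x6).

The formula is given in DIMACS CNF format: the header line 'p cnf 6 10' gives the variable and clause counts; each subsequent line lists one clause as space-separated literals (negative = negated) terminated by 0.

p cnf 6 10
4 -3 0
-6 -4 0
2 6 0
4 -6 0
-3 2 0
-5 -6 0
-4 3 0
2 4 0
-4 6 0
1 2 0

There are 2^6 = 64 truth assignments over (x1, x2, x3, x4, x5, x6).
Split on x1. With x1 = True, the clauses containing x1 are satisfied and ¬x1 drops from the rest; 2 of the 2^5 = 32 assignments to the other variables satisfy what remains.
With x1 = False, by the same count on the reduced clause set, 2 assignments work.
Total: 2 + 2 = 4.

4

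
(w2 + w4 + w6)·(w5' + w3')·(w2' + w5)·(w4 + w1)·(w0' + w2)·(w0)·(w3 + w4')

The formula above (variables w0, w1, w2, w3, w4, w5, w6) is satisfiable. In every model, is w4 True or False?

Suppose w4 = 1.
(w0) alone gives w0 = 1.
(w2) alone gives w2 = 1.
(w5) alone gives w5 = 1.
(w3') alone gives w3 = 0.
Now (w3) is unsatisfied and unit — conflict.
So every satisfying assignment has w4 = False.

False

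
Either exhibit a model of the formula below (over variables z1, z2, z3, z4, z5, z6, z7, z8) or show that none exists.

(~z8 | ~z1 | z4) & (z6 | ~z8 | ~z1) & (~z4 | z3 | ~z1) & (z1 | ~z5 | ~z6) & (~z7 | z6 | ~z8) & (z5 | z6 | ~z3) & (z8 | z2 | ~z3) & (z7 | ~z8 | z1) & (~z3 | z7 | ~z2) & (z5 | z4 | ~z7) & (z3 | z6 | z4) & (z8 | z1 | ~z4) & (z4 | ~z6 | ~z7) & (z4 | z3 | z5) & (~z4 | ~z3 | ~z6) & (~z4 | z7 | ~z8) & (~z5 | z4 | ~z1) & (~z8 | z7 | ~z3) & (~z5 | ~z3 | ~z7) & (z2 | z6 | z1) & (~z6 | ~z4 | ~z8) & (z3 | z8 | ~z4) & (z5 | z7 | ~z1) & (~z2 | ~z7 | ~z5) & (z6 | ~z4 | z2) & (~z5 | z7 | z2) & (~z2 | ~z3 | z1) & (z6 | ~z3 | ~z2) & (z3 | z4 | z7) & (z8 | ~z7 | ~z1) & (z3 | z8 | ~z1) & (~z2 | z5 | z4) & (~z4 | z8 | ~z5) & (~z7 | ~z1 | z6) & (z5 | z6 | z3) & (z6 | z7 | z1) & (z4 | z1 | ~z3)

Try z8 = 0.
Try z2 = 1.
Try z3 = 0.
Unit clause (~z4) forces z4 = 0.
Unit clause (z6) forces z6 = 1.
Unit clause (~z7) forces z7 = 0.
That conflicts with the unit clause (z7).
Backtrack on z3: now try z3 = 1.
Unit clause (z7) forces z7 = 1.
Unit clause (~z5) forces z5 = 0.
Unit clause (z6) forces z6 = 1.
Unit clause (z4) forces z4 = 1.
That conflicts with the unit clause (~z4).
Either choice for z3 ends in contradiction.
Backtrack on z2: now try z2 = 0.
Unit clause (~z3) forces z3 = 0.
Unit clause (~z4) forces z4 = 0.
Unit clause (z6) forces z6 = 1.
Unit clause (~z7) forces z7 = 0.
That conflicts with the unit clause (z7).
Either choice for z2 ends in contradiction.
Backtrack on z8: now try z8 = 1.
Try z1 = 0.
Unit clause (z7) forces z7 = 1.
Unit clause (z6) forces z6 = 1.
Unit clause (~z5) forces z5 = 0.
Unit clause (z4) forces z4 = 1.
That conflicts with the unit clause (~z4).
Backtrack on z1: now try z1 = 1.
Unit clause (z4) forces z4 = 1.
Unit clause (z6) forces z6 = 1.
That conflicts with the unit clause (~z6).
Either choice for z1 ends in contradiction.
Either choice for z8 ends in contradiction.

UNSATISFIABLE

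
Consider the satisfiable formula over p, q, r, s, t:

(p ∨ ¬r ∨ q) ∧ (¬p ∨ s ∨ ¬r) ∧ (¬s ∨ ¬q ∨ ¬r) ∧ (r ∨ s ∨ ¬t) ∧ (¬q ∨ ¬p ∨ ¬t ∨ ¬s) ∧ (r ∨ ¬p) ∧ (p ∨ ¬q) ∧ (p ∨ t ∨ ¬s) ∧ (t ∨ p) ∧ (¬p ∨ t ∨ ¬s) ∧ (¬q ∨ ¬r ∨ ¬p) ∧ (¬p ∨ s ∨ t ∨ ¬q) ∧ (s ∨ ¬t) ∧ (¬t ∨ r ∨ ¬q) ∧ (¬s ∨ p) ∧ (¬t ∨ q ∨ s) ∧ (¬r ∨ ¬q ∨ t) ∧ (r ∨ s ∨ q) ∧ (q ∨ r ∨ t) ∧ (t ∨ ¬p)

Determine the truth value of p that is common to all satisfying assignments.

True

Suppose p = False.
From the singleton clause (¬q), q = False.
From the singleton clause (¬r), r = False.
From the singleton clause (t), t = True.
From the singleton clause (s), s = True.
Now (¬s) is unsatisfied and unit — conflict.
So every satisfying assignment has p = True.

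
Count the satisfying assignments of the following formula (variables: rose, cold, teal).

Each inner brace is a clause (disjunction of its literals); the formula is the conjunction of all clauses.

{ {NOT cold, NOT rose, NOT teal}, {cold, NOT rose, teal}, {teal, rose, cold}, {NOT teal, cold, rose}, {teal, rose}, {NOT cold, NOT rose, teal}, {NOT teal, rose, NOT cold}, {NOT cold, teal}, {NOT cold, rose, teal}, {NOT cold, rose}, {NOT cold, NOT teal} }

1

There are 2^3 = 8 truth assignments over (rose, cold, teal).
Check each against the 11 clauses (columns in the order rose, cold, teal):
  F F F  ✗ fails (teal OR rose OR cold)
  F F T  ✗ fails (NOT teal OR cold OR rose)
  F T F  ✗ fails (teal OR rose)
  F T T  ✗ fails (NOT teal OR rose OR NOT cold)
  T F F  ✗ fails (cold OR NOT rose OR teal)
  T F T  ✓ satisfies all
  T T F  ✗ fails (NOT cold OR NOT rose OR teal)
  T T T  ✗ fails (NOT cold OR NOT rose OR NOT teal)
1 of the 8 rows is a model.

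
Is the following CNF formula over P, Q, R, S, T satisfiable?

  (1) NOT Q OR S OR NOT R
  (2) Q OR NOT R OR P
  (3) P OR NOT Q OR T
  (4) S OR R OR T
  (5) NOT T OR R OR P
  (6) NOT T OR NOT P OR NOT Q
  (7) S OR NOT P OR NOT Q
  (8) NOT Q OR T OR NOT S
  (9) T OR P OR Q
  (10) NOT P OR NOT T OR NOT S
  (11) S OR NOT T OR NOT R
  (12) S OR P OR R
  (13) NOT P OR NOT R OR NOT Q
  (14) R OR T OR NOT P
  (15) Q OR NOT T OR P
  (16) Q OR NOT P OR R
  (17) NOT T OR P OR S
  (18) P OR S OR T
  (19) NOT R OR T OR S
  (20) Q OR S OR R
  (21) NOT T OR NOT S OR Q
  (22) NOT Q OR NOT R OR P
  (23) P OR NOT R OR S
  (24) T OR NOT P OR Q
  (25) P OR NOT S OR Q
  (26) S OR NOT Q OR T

Case Q = false:
Case R = false:
(NOT P) alone gives P = false.
(NOT T) alone gives T = false.
But (T) is also a unit clause — contradiction.
So R must be the other value — set R = true.
(P) alone gives P = true.
(T) alone gives T = true.
(NOT S) alone gives S = false.
But (S) is also a unit clause — contradiction.
Both values of R lead to a conflict.
So Q must be the other value — set Q = true.
Case S = true:
(T) alone gives T = true.
(NOT P) alone gives P = false.
(R) alone gives R = true.
But (NOT R) is also a unit clause — contradiction.
So S must be the other value — set S = false.
(NOT R) alone gives R = false.
(T) alone gives T = true.
(P) alone gives P = true.
But (NOT P) is also a unit clause — contradiction.
Both values of S lead to a conflict.
Both values of Q lead to a conflict.
No assignment satisfies every clause.

Unsatisfiable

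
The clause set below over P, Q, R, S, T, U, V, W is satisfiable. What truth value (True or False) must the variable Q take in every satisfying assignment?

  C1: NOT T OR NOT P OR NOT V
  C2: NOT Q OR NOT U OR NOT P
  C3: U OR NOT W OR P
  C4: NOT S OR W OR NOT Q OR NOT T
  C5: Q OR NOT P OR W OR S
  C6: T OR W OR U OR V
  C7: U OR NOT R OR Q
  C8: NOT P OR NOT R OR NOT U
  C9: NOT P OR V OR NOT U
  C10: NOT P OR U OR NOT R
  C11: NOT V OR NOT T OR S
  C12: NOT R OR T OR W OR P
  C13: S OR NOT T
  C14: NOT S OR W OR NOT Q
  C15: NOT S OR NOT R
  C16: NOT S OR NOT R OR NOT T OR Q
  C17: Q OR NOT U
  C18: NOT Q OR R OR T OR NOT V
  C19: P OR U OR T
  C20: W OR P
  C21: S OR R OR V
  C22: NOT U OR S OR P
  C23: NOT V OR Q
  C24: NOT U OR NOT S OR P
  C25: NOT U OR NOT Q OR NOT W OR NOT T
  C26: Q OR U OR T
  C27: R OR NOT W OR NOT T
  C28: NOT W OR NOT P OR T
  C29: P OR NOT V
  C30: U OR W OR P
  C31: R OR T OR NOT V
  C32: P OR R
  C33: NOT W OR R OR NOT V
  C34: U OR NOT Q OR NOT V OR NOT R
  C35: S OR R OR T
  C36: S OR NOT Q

Suppose Q = true.
The clause (S) is unit, so S = true.
The clause (W) is unit, so W = true.
The clause (NOT R) is unit, so R = false.
The clause (NOT T) is unit, so T = false.
The clause (NOT V) is unit, so V = false.
The clause (NOT P) is unit, so P = false.
That conflicts with the unit clause (P).
So every satisfying assignment has Q = False.

False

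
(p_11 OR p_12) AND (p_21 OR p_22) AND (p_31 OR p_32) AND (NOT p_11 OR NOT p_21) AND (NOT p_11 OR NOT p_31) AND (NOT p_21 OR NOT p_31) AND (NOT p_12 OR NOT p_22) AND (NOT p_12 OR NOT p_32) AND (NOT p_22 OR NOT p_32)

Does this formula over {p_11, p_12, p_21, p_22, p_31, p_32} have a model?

Unsatisfiable

Case p_11 = true:
The clause (NOT p_21) is unit, so p_21 = false.
The clause (p_22) is unit, so p_22 = true.
The clause (NOT p_31) is unit, so p_31 = false.
The clause (p_32) is unit, so p_32 = true.
But (NOT p_32) is also a unit clause — contradiction.
Backtrack on p_11: now try p_11 = false.
The clause (p_12) is unit, so p_12 = true.
The clause (NOT p_22) is unit, so p_22 = false.
The clause (p_21) is unit, so p_21 = true.
The clause (NOT p_31) is unit, so p_31 = false.
The clause (p_32) is unit, so p_32 = true.
But (NOT p_32) is also a unit clause — contradiction.
Neither p_11 = true nor p_11 = false works.
No assignment satisfies every clause.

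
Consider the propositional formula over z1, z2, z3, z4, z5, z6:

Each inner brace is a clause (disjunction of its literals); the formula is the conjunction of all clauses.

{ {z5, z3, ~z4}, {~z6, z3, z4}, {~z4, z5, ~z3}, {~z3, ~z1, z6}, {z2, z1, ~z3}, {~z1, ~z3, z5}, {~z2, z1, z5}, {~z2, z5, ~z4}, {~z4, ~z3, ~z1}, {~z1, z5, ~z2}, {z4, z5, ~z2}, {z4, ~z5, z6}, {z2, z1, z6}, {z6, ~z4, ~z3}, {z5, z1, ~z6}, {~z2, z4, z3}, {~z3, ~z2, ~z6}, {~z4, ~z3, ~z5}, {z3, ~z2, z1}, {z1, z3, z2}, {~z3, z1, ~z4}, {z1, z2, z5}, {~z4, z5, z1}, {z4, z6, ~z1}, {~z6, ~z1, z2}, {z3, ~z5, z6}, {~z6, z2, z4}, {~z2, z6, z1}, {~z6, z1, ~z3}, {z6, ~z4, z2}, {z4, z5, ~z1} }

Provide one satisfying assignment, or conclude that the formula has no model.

z1 ↦ 1,  z2 ↦ 1,  z3 ↦ 0,  z4 ↦ 1,  z5 ↦ 1,  z6 ↦ 1

Branch on z5: set z5 = 1.
Branch on z4: set z4 = 1.
Unit clause (~z3) forces z3 = 0.
Unit clause (z6) forces z6 = 1.
Branch on z2: set z2 = 1.
Unit clause (z1) forces z1 = 1.
Every clause now holds.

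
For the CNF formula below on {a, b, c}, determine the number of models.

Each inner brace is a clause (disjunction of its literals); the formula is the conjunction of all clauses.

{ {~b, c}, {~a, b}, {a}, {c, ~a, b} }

There are 2^3 = 8 truth assignments over (a, b, c).
Check each against the 4 clauses (columns in the order a, b, c):
  F F F  ✗ fails (a)
  F F T  ✗ fails (a)
  F T F  ✗ fails (~b | c)
  F T T  ✗ fails (a)
  T F F  ✗ fails (~a | b)
  T F T  ✗ fails (~a | b)
  T T F  ✗ fails (~b | c)
  T T T  ✓ satisfies all
1 of the 8 rows is a model.

1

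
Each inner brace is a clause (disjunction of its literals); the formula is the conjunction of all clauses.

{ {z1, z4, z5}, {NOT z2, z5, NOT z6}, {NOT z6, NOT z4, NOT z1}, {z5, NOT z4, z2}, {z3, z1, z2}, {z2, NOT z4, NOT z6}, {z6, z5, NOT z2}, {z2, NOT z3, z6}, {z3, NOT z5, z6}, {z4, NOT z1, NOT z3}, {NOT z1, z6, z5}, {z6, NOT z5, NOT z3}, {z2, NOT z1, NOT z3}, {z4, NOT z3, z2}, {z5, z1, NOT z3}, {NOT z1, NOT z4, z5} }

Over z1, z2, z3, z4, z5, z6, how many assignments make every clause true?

7

There are 2^6 = 64 truth assignments over (z1, z2, z3, z4, z5, z6).
Split on z2. With z2 = true, the clauses containing z2 are satisfied and NOT z2 drops from the rest; 5 of the 2^5 = 32 assignments to the other variables satisfy what remains.
With z2 = false, by the same count on the reduced clause set, 2 assignments work.
Total: 5 + 2 = 7.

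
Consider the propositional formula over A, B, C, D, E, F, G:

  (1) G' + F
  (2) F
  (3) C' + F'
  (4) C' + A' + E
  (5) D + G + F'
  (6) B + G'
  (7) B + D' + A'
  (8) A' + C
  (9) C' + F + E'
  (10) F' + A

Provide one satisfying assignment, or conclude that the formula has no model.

From the singleton clause (F), F = 1.
From the singleton clause (C'), C = 0.
From the singleton clause (A'), A = 0.
Now (A) is unsatisfied and unit — conflict.

UNSATISFIABLE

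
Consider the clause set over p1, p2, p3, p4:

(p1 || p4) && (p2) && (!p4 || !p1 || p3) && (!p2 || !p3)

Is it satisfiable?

From the singleton clause (p2), p2 = true.
From the singleton clause (!p3), p3 = false.
Case p1 = true:
From the singleton clause (!p4), p4 = false.
Every clause now holds.
A satisfying assignment: p1 ↦ true, p2 ↦ true, p3 ↦ false, p4 ↦ false.

Yes, satisfiable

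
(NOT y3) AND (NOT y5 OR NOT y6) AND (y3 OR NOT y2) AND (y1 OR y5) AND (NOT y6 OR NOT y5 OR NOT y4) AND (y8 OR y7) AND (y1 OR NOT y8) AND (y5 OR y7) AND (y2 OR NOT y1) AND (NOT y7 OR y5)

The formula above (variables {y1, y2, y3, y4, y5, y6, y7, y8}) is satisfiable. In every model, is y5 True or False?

True

Suppose y5 = false.
Unit clause (NOT y3) forces y3 = false.
Unit clause (NOT y2) forces y2 = false.
Unit clause (y1) forces y1 = true.
That conflicts with the unit clause (NOT y1).
So every satisfying assignment has y5 = True.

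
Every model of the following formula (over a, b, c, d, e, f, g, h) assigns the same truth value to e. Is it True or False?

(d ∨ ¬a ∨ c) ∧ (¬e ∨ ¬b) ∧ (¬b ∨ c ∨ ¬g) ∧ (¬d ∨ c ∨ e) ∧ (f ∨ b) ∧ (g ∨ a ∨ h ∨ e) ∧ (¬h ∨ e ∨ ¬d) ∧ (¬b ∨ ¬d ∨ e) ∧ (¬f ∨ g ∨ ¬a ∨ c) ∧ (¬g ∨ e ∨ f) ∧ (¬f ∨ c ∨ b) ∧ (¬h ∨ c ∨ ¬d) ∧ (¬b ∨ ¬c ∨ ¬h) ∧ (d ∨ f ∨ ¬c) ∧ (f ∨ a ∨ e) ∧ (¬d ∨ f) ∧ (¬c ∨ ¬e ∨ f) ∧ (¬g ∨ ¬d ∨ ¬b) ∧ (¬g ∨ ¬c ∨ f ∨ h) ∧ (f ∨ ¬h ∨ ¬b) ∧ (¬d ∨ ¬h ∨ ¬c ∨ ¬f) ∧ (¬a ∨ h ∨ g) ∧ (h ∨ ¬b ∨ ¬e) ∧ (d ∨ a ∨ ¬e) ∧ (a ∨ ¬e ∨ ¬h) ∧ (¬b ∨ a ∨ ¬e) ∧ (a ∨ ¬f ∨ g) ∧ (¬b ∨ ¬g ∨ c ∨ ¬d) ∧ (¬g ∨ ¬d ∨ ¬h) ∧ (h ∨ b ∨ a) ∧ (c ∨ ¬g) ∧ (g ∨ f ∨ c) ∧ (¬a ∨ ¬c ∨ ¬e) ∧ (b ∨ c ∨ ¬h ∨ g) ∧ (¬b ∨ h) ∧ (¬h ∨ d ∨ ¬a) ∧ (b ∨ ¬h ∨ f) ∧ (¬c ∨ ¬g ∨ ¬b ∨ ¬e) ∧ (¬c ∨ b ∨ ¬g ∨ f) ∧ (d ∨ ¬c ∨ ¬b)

False

Suppose e = True.
Unit clause (¬b) forces b = False.
Unit clause (f) forces f = True.
Unit clause (c) forces c = True.
Unit clause (¬a) forces a = False.
Unit clause (d) forces d = True.
Unit clause (¬h) forces h = False.
That conflicts with the unit clause (h).
So every satisfying assignment has e = False.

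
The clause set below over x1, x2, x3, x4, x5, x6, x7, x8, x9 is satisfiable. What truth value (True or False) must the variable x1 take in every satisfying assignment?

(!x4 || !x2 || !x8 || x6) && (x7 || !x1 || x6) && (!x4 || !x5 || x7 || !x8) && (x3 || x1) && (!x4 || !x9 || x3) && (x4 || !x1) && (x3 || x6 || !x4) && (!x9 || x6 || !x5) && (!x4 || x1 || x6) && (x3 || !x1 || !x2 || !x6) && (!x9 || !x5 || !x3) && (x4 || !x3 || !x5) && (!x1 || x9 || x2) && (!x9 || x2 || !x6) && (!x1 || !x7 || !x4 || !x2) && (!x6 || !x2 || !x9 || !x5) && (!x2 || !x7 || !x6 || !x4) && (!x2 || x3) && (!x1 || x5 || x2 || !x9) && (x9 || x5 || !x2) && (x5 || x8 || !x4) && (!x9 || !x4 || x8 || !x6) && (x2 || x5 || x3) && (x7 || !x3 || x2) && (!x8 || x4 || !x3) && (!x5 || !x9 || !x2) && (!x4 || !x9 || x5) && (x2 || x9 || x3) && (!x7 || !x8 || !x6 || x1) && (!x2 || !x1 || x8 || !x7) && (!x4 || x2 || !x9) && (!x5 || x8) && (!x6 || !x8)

Suppose x1 = true.
(x4) alone gives x4 = true.
Case x7 = true:
(!x2) alone gives x2 = false.
(x9) alone gives x9 = true.
That conflicts with the unit clause (!x9).
So x7 must be the other value — set x7 = false.
(x6) alone gives x6 = true.
(!x8) alone gives x8 = false.
(x5) alone gives x5 = true.
That conflicts with the unit clause (!x5).
Neither x7 = true nor x7 = false works.
So every satisfying assignment has x1 = False.

False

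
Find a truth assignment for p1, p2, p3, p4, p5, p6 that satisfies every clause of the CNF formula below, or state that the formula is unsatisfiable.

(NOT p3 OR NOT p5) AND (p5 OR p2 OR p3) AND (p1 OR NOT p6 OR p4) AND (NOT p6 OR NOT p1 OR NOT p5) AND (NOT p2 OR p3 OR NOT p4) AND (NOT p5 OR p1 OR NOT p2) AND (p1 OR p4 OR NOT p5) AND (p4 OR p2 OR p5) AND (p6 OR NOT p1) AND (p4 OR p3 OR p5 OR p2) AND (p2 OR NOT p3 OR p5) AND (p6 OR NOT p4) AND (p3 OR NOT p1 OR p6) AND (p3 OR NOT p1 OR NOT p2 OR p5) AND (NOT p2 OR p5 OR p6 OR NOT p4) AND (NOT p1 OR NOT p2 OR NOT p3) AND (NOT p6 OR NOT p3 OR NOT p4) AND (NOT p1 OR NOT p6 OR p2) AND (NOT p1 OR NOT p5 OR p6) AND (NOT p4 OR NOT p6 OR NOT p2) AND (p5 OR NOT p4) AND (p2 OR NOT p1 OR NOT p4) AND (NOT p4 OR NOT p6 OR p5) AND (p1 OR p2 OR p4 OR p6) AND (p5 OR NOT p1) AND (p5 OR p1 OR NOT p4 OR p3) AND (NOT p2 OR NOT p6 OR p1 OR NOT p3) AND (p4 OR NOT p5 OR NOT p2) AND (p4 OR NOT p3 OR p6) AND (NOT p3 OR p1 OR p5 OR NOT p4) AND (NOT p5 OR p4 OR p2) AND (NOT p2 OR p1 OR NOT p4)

p1: false; p2: true; p3: false; p4: false; p5: false; p6: false

Suppose p3 = false.
Suppose p5 = false.
From the singleton clause (p2), p2 = true.
From the singleton clause (NOT p4), p4 = false.
From the singleton clause (NOT p1), p1 = false.
From the singleton clause (NOT p6), p6 = false.
All clauses are satisfied.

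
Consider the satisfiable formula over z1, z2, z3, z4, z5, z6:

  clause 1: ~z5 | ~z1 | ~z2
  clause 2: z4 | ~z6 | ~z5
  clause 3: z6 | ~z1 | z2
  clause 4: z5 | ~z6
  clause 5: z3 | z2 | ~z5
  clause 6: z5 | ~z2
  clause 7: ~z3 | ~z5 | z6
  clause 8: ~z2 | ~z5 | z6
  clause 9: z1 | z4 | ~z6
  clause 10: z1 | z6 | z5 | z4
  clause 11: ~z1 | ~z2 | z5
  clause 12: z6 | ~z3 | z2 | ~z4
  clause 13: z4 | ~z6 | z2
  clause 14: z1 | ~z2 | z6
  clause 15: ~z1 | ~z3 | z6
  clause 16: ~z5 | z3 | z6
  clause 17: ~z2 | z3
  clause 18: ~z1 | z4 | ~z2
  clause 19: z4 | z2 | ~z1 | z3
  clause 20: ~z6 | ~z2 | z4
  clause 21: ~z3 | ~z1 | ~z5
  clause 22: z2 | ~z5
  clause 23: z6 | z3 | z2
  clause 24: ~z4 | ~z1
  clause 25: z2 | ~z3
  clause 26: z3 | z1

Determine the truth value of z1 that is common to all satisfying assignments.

Suppose z1 = 1.
Unit clause (~z4) forces z4 = 0.
Unit clause (~z2) forces z2 = 0.
Unit clause (z6) forces z6 = 1.
Now (~z6) is unsatisfied and unit — conflict.
So every satisfying assignment has z1 = False.

False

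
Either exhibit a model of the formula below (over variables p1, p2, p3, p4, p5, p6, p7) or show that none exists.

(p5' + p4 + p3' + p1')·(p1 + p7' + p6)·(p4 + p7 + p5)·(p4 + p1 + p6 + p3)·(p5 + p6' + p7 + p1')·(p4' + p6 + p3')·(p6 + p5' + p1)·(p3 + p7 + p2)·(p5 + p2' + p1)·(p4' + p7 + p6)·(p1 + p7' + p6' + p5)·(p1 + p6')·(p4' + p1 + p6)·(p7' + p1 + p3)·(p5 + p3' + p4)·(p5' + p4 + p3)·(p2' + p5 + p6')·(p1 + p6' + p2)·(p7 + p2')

Case p1 = 1:
Case p7 = 1:
Case p5 = 0:
Case p3 = 0:
Case p2 = 0:
Every clause is now satisfied; p4, p6 are unconstrained.

p1: 1; p2: 0; p3: 0; p4: 1; p5: 0; p6: 0; p7: 1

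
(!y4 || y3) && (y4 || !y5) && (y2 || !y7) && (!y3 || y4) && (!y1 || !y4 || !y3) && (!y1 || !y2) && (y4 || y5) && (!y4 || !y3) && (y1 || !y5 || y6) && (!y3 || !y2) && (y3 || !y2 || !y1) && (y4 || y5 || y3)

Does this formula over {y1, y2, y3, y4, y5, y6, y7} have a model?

No, unsatisfiable

Try y4 = false.
The clause (!y5) is unit, so y5 = false.
Now (y5) is unsatisfied and unit — conflict.
So y4 must be the other value — set y4 = true.
The clause (y3) is unit, so y3 = true.
Now (!y3) is unsatisfied and unit — conflict.
Either choice for y4 ends in contradiction.
No assignment satisfies every clause.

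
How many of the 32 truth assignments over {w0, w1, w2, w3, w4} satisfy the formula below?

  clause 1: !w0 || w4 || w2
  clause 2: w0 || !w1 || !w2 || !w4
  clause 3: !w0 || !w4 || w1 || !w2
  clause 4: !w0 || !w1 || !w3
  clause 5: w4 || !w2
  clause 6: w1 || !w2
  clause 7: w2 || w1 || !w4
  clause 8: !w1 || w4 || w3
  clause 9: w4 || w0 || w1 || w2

There are 2^5 = 32 truth assignments over (w0, w1, w2, w3, w4).
Split on w0. With w0 = true, the clauses containing w0 are satisfied and !w0 drops from the rest; 2 of the 2^4 = 16 assignments to the other variables satisfy what remains.
With w0 = false, by the same count on the reduced clause set, 3 assignments work.
Total: 2 + 3 = 5.

5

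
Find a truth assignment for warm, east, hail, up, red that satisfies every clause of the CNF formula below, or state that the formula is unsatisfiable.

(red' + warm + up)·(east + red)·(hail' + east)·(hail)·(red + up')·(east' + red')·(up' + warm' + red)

warm ↦ 0,  east ↦ 1,  hail ↦ 1,  up ↦ 0,  red ↦ 0

The clause (hail) is unit, so hail = 1.
The clause (east) is unit, so east = 1.
The clause (red') is unit, so red = 0.
The clause (up') is unit, so up = 0.
All clauses hold; warm can take either value.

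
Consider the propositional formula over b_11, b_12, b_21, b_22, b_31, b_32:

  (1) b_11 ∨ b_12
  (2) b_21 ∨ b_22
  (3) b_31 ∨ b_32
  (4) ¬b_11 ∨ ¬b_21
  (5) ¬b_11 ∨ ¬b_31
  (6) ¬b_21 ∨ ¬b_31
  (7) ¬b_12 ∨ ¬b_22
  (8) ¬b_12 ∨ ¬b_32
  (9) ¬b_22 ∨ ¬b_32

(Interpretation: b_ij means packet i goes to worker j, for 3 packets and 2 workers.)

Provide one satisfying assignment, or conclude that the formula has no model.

UNSATISFIABLE

Suppose b_11 = True.
From the singleton clause (¬b_21), b_21 = False.
From the singleton clause (b_22), b_22 = True.
From the singleton clause (¬b_31), b_31 = False.
From the singleton clause (b_32), b_32 = True.
Now (¬b_32) is unsatisfied and unit — conflict.
So b_11 must be the other value — set b_11 = False.
From the singleton clause (b_12), b_12 = True.
From the singleton clause (¬b_22), b_22 = False.
From the singleton clause (b_21), b_21 = True.
From the singleton clause (¬b_31), b_31 = False.
From the singleton clause (b_32), b_32 = True.
Now (¬b_32) is unsatisfied and unit — conflict.
Either choice for b_11 ends in contradiction.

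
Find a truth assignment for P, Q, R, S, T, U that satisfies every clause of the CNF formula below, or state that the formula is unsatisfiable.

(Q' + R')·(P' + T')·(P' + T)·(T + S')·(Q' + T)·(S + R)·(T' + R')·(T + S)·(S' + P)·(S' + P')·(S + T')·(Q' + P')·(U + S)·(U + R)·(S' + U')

Suppose Q = 0.
Suppose P = 0.
(S') alone gives S = 0.
(R) alone gives R = 1.
(T') alone gives T = 0.
Now (T) is unsatisfied and unit — conflict.
So P must be the other value — set P = 1.
(T') alone gives T = 0.
Now (T) is unsatisfied and unit — conflict.
Either choice for P ends in contradiction.
So Q must be the other value — set Q = 1.
(R') alone gives R = 0.
(T) alone gives T = 1.
(P') alone gives P = 0.
(S) alone gives S = 1.
Now (S') is unsatisfied and unit — conflict.
Either choice for Q ends in contradiction.

UNSATISFIABLE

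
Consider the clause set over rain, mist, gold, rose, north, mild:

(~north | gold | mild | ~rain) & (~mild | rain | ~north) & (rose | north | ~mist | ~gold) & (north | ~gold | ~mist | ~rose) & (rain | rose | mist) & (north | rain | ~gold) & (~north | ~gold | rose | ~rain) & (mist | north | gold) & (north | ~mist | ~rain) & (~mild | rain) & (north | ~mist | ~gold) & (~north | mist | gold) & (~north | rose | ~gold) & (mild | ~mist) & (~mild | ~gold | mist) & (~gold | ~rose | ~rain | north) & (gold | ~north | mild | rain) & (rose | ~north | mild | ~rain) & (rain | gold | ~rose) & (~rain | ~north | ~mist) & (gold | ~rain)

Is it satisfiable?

Try mild = 0.
Unit clause (~mist) forces mist = 0.
Try rain = 1.
Unit clause (gold) forces gold = 1.
Try north = 1.
Unit clause (rose) forces rose = 1.
This assignment satisfies each clause.
A satisfying assignment: rain: 1,  mist: 0,  gold: 1,  rose: 1,  north: 1,  mild: 0.

Yes, satisfiable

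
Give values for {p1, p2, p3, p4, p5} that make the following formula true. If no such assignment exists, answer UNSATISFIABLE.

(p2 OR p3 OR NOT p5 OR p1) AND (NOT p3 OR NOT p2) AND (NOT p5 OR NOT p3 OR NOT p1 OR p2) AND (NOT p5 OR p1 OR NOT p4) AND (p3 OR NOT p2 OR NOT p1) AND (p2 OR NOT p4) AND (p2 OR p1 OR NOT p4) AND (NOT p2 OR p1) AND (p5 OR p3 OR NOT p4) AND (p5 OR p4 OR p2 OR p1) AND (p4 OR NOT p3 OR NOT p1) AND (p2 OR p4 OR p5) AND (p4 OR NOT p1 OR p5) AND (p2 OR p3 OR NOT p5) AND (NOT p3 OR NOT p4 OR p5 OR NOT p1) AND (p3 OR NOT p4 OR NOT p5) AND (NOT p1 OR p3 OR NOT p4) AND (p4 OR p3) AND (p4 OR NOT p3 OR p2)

UNSATISFIABLE

Branch on p3: set p3 = false.
The clause (p4) is unit, so p4 = true.
The clause (p2) is unit, so p2 = true.
The clause (NOT p1) is unit, so p1 = false.
But (p1) is also a unit clause — contradiction.
Backtrack on p3: now try p3 = true.
The clause (NOT p2) is unit, so p2 = false.
The clause (NOT p4) is unit, so p4 = false.
But (p4) is also a unit clause — contradiction.
Both values of p3 lead to a conflict.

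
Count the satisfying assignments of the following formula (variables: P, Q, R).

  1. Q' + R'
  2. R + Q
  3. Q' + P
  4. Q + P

There are 2^3 = 8 truth assignments over (P, Q, R).
Check each against the 4 clauses (columns in the order P, Q, R):
  F F F  ✗ fails (R + Q)
  F F T  ✗ fails (Q + P)
  F T F  ✗ fails (Q' + P)
  F T T  ✗ fails (Q' + R')
  T F F  ✗ fails (R + Q)
  T F T  ✓ satisfies all
  T T F  ✓ satisfies all
  T T T  ✗ fails (Q' + R')
2 of the 8 rows are models.

2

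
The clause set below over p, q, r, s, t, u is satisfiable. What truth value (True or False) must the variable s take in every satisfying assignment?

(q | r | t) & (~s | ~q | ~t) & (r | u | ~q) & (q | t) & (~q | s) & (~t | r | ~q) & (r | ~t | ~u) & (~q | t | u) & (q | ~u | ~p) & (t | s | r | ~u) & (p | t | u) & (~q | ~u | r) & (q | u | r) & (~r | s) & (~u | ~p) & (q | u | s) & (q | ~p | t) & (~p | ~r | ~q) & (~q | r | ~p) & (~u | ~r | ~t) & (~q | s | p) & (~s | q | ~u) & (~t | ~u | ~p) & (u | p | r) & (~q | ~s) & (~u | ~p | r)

Suppose s = 0.
Unit clause (~q) forces q = 0.
Unit clause (t) forces t = 1.
Unit clause (~r) forces r = 0.
Unit clause (~u) forces u = 0.
That conflicts with the unit clause (u).
So every satisfying assignment has s = True.

True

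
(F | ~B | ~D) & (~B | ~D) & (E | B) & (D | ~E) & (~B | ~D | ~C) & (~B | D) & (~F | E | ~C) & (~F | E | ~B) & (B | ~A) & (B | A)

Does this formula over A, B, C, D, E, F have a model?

Branch on B: set B = 0.
The clause (E) is unit, so E = 1.
The clause (D) is unit, so D = 1.
The clause (~A) is unit, so A = 0.
That conflicts with the unit clause (A).
Undo B and try B = 1.
The clause (~D) is unit, so D = 0.
That conflicts with the unit clause (D).
Both values of B lead to a conflict.
No assignment satisfies every clause.

No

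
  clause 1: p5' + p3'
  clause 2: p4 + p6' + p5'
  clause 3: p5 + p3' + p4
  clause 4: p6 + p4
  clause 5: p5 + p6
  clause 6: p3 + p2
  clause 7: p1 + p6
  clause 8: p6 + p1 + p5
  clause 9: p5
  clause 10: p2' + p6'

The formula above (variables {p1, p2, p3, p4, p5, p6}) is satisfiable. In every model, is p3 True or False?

False

Suppose p3 = 1.
(p5') alone gives p5 = 0.
Now (p5) is unsatisfied and unit — conflict.
So every satisfying assignment has p3 = False.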